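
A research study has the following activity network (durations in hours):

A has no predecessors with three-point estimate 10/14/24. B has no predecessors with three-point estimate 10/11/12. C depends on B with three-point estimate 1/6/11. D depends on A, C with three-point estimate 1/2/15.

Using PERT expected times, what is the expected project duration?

te_A = (10 + 4·14 + 24)/6 = 90/6 = 15
te_B = (10 + 4·11 + 12)/6 = 66/6 = 11
te_C = (1 + 4·6 + 11)/6 = 36/6 = 6
te_D = (1 + 4·2 + 15)/6 = 24/6 = 4

Forward pass:
ES_A = 0; EF_A = 15
ES_B = 0; EF_B = 11
ES_C = 11; EF_C = 11+6 = 17
ES_D = max(EF_A=15, EF_C=17) = 17; EF_D = 17+4 = 21
Expected project duration μ = 21 hours. Critical path: B → C → D.

21 hours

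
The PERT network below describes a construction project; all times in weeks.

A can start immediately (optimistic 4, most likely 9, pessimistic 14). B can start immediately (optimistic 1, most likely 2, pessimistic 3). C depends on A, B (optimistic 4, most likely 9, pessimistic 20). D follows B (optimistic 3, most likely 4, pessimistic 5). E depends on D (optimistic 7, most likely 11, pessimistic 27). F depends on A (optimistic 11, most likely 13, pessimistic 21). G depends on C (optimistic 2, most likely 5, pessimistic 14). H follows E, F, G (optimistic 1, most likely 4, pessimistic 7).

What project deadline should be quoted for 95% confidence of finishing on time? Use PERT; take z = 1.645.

35.3 weeks

te_A = (4 + 4·9 + 14)/6 = 54/6 = 9; σ²_A = ((14−4)/6)² = 2.778
te_B = (1 + 4·2 + 3)/6 = 12/6 = 2; σ²_B = ((3−1)/6)² = 0.111
te_C = (4 + 4·9 + 20)/6 = 60/6 = 10; σ²_C = ((20−4)/6)² = 7.111
te_D = (3 + 4·4 + 5)/6 = 24/6 = 4; σ²_D = ((5−3)/6)² = 0.111
te_E = (7 + 4·11 + 27)/6 = 78/6 = 13; σ²_E = ((27−7)/6)² = 11.111
te_F = (11 + 4·13 + 21)/6 = 84/6 = 14; σ²_F = ((21−11)/6)² = 2.778
te_G = (2 + 4·5 + 14)/6 = 36/6 = 6; σ²_G = ((14−2)/6)² = 4.000
te_H = (1 + 4·4 + 7)/6 = 24/6 = 4; σ²_H = ((7−1)/6)² = 1.000

Forward pass:
ES_A = 0; EF_A = 9
ES_B = 0; EF_B = 2
ES_C = max(EF_A=9, EF_B=2) = 9; EF_C = 9+10 = 19
ES_D = 2; EF_D = 2+4 = 6
ES_E = 6; EF_E = 6+13 = 19
ES_F = 9; EF_F = 9+14 = 23
ES_G = 19; EF_G = 19+6 = 25
ES_H = max(EF_E=19, EF_F=23, EF_G=25) = 25; EF_H = 25+4 = 29
Expected project duration μ = 29 weeks. Critical path: A → C → G → H.

Variance along critical path = 2.778 + 7.111 + 4.000 + 1.000 = 14.889; σ = 3.859 weeks.
D = μ + z·σ = 29 + 1.645·3.859 = 35.3 weeks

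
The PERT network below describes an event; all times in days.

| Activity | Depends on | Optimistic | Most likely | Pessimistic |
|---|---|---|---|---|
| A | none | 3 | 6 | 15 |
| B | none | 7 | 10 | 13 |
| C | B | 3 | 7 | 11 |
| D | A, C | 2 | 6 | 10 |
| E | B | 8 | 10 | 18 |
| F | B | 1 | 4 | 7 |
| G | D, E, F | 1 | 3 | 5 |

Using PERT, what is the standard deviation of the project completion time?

2.24 days

te_A = (3 + 4·6 + 15)/6 = 42/6 = 7; σ²_A = ((15−3)/6)² = 4.000
te_B = (7 + 4·10 + 13)/6 = 60/6 = 10; σ²_B = ((13−7)/6)² = 1.000
te_C = (3 + 4·7 + 11)/6 = 42/6 = 7; σ²_C = ((11−3)/6)² = 1.778
te_D = (2 + 4·6 + 10)/6 = 36/6 = 6; σ²_D = ((10−2)/6)² = 1.778
te_E = (8 + 4·10 + 18)/6 = 66/6 = 11; σ²_E = ((18−8)/6)² = 2.778
te_F = (1 + 4·4 + 7)/6 = 24/6 = 4; σ²_F = ((7−1)/6)² = 1.000
te_G = (1 + 4·3 + 5)/6 = 18/6 = 3; σ²_G = ((5−1)/6)² = 0.444

Forward pass:
ES_A = 0; EF_A = 7
ES_B = 0; EF_B = 10
ES_C = 10; EF_C = 10+7 = 17
ES_D = max(EF_A=7, EF_C=17) = 17; EF_D = 17+6 = 23
ES_E = 10; EF_E = 10+11 = 21
ES_F = 10; EF_F = 10+4 = 14
ES_G = max(EF_D=23, EF_E=21, EF_F=14) = 23; EF_G = 23+3 = 26
Expected project duration μ = 26 days. Critical path: B → C → D → G.

Variance along critical path = 1.000 + 1.778 + 1.778 + 0.444 = 5.000
σ = √5.000 = 2.236 days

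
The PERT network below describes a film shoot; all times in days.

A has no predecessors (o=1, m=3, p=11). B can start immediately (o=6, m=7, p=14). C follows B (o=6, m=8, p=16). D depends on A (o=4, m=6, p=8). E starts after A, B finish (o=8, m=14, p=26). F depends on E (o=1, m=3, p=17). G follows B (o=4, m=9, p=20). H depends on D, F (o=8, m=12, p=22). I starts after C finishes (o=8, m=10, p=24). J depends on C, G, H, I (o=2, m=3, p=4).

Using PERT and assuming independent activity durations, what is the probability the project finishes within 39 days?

te_A = (1 + 4·3 + 11)/6 = 24/6 = 4; σ²_A = ((11−1)/6)² = 2.778
te_B = (6 + 4·7 + 14)/6 = 48/6 = 8; σ²_B = ((14−6)/6)² = 1.778
te_C = (6 + 4·8 + 16)/6 = 54/6 = 9; σ²_C = ((16−6)/6)² = 2.778
te_D = (4 + 4·6 + 8)/6 = 36/6 = 6; σ²_D = ((8−4)/6)² = 0.444
te_E = (8 + 4·14 + 26)/6 = 90/6 = 15; σ²_E = ((26−8)/6)² = 9.000
te_F = (1 + 4·3 + 17)/6 = 30/6 = 5; σ²_F = ((17−1)/6)² = 7.111
te_G = (4 + 4·9 + 20)/6 = 60/6 = 10; σ²_G = ((20−4)/6)² = 7.111
te_H = (8 + 4·12 + 22)/6 = 78/6 = 13; σ²_H = ((22−8)/6)² = 5.444
te_I = (8 + 4·10 + 24)/6 = 72/6 = 12; σ²_I = ((24−8)/6)² = 7.111
te_J = (2 + 4·3 + 4)/6 = 18/6 = 3; σ²_J = ((4−2)/6)² = 0.111

Forward pass:
ES_A = 0; EF_A = 4
ES_B = 0; EF_B = 8
ES_C = 8; EF_C = 8+9 = 17
ES_D = 4; EF_D = 4+6 = 10
ES_E = max(EF_A=4, EF_B=8) = 8; EF_E = 8+15 = 23
ES_F = 23; EF_F = 23+5 = 28
ES_G = 8; EF_G = 8+10 = 18
ES_H = max(EF_D=10, EF_F=28) = 28; EF_H = 28+13 = 41
ES_I = 17; EF_I = 17+12 = 29
ES_J = max(EF_C=17, EF_G=18, EF_H=41, EF_I=29) = 41; EF_J = 41+3 = 44
Expected project duration μ = 44 days. Critical path: B → E → F → H → J.

Variance along critical path = 1.778 + 9.000 + 7.111 + 5.444 + 0.111 = 23.444; σ = √23.444 = 4.842 days.
Z = (39 − 44) / 4.842 = -1.033
P(T ≤ 39) = Φ(-1.033) ≈ 0.151

0.151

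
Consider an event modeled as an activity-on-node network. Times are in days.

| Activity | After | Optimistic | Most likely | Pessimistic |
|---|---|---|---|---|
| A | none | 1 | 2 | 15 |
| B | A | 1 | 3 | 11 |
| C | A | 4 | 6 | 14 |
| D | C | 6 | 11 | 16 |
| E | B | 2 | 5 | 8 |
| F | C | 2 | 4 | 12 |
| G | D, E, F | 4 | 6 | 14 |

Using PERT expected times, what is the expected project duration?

29 days

te_A = (1 + 4·2 + 15)/6 = 24/6 = 4
te_B = (1 + 4·3 + 11)/6 = 24/6 = 4
te_C = (4 + 4·6 + 14)/6 = 42/6 = 7
te_D = (6 + 4·11 + 16)/6 = 66/6 = 11
te_E = (2 + 4·5 + 8)/6 = 30/6 = 5
te_F = (2 + 4·4 + 12)/6 = 30/6 = 5
te_G = (4 + 4·6 + 14)/6 = 42/6 = 7

Forward pass:
ES_A = 0; EF_A = 4
ES_B = 4; EF_B = 4+4 = 8
ES_C = 4; EF_C = 4+7 = 11
ES_D = 11; EF_D = 11+11 = 22
ES_E = 8; EF_E = 8+5 = 13
ES_F = 11; EF_F = 11+5 = 16
ES_G = max(EF_D=22, EF_E=13, EF_F=16) = 22; EF_G = 22+7 = 29
Expected project duration μ = 29 days. Critical path: A → C → D → G.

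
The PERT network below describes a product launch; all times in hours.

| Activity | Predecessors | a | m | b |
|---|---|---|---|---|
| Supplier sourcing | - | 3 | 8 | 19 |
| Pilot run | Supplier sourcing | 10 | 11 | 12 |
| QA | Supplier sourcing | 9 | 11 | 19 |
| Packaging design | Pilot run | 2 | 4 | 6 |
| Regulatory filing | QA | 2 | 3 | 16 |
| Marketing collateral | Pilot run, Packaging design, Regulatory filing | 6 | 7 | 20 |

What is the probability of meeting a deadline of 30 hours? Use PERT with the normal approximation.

te_Supplier sourcing = (3 + 4·8 + 19)/6 = 54/6 = 9; σ²_Supplier sourcing = ((19−3)/6)² = 7.111
te_Pilot run = (10 + 4·11 + 12)/6 = 66/6 = 11; σ²_Pilot run = ((12−10)/6)² = 0.111
te_QA = (9 + 4·11 + 19)/6 = 72/6 = 12; σ²_QA = ((19−9)/6)² = 2.778
te_Packaging design = (2 + 4·4 + 6)/6 = 24/6 = 4; σ²_Packaging design = ((6−2)/6)² = 0.444
te_Regulatory filing = (2 + 4·3 + 16)/6 = 30/6 = 5; σ²_Regulatory filing = ((16−2)/6)² = 5.444
te_Marketing collateral = (6 + 4·7 + 20)/6 = 54/6 = 9; σ²_Marketing collateral = ((20−6)/6)² = 5.444

Forward pass:
ES_Supplier sourcing = 0; EF_Supplier sourcing = 9
ES_Pilot run = 9; EF_Pilot run = 9+11 = 20
ES_QA = 9; EF_QA = 9+12 = 21
ES_Packaging design = 20; EF_Packaging design = 20+4 = 24
ES_Regulatory filing = 21; EF_Regulatory filing = 21+5 = 26
ES_Marketing collateral = max(EF_Pilot run=20, EF_Packaging design=24, EF_Regulatory filing=26) = 26; EF_Marketing collateral = 26+9 = 35
Expected project duration μ = 35 hours. Critical path: Supplier sourcing → QA → Regulatory filing → Marketing collateral.

Variance along critical path = 7.111 + 2.778 + 5.444 + 5.444 = 20.778; σ = √20.778 = 4.558 hours.
Z = (30 − 35) / 4.558 = -1.097
P(T ≤ 30) = Φ(-1.097) ≈ 0.136

0.136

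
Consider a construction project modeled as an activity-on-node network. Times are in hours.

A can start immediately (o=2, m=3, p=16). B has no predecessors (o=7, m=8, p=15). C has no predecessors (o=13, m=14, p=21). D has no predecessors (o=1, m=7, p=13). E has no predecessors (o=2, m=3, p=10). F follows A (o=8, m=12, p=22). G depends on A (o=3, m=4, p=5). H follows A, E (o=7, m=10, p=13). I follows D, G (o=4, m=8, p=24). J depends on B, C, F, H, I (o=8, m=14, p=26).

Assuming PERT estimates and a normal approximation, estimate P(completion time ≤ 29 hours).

0.162

te_A = (2 + 4·3 + 16)/6 = 30/6 = 5; σ²_A = ((16−2)/6)² = 5.444
te_B = (7 + 4·8 + 15)/6 = 54/6 = 9; σ²_B = ((15−7)/6)² = 1.778
te_C = (13 + 4·14 + 21)/6 = 90/6 = 15; σ²_C = ((21−13)/6)² = 1.778
te_D = (1 + 4·7 + 13)/6 = 42/6 = 7; σ²_D = ((13−1)/6)² = 4.000
te_E = (2 + 4·3 + 10)/6 = 24/6 = 4; σ²_E = ((10−2)/6)² = 1.778
te_F = (8 + 4·12 + 22)/6 = 78/6 = 13; σ²_F = ((22−8)/6)² = 5.444
te_G = (3 + 4·4 + 5)/6 = 24/6 = 4; σ²_G = ((5−3)/6)² = 0.111
te_H = (7 + 4·10 + 13)/6 = 60/6 = 10; σ²_H = ((13−7)/6)² = 1.000
te_I = (4 + 4·8 + 24)/6 = 60/6 = 10; σ²_I = ((24−4)/6)² = 11.111
te_J = (8 + 4·14 + 26)/6 = 90/6 = 15; σ²_J = ((26−8)/6)² = 9.000

Forward pass:
ES_A = 0; EF_A = 5
ES_B = 0; EF_B = 9
ES_C = 0; EF_C = 15
ES_D = 0; EF_D = 7
ES_E = 0; EF_E = 4
ES_F = 5; EF_F = 5+13 = 18
ES_G = 5; EF_G = 5+4 = 9
ES_H = max(EF_A=5, EF_E=4) = 5; EF_H = 5+10 = 15
ES_I = max(EF_D=7, EF_G=9) = 9; EF_I = 9+10 = 19
ES_J = max(EF_B=9, EF_C=15, EF_F=18, EF_H=15, EF_I=19) = 19; EF_J = 19+15 = 34
Expected project duration μ = 34 hours. Critical path: A → G → I → J.

Variance along critical path = 5.444 + 0.111 + 11.111 + 9.000 = 25.667; σ = √25.667 = 5.066 hours.
Z = (29 − 34) / 5.066 = -0.987
P(T ≤ 29) = Φ(-0.987) ≈ 0.162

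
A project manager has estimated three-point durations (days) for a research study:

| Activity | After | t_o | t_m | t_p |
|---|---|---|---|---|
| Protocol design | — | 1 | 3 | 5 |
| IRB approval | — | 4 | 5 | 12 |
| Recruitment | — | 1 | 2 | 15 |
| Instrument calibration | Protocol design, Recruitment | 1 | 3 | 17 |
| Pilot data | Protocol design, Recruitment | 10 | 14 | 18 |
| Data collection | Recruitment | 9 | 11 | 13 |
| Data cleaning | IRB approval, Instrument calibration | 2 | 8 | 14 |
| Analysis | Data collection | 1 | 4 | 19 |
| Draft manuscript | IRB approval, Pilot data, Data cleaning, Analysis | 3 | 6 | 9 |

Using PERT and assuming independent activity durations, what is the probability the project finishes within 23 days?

0.158

te_Protocol design = (1 + 4·3 + 5)/6 = 18/6 = 3; σ²_Protocol design = ((5−1)/6)² = 0.444
te_IRB approval = (4 + 4·5 + 12)/6 = 36/6 = 6; σ²_IRB approval = ((12−4)/6)² = 1.778
te_Recruitment = (1 + 4·2 + 15)/6 = 24/6 = 4; σ²_Recruitment = ((15−1)/6)² = 5.444
te_Instrument calibration = (1 + 4·3 + 17)/6 = 30/6 = 5; σ²_Instrument calibration = ((17−1)/6)² = 7.111
te_Pilot data = (10 + 4·14 + 18)/6 = 84/6 = 14; σ²_Pilot data = ((18−10)/6)² = 1.778
te_Data collection = (9 + 4·11 + 13)/6 = 66/6 = 11; σ²_Data collection = ((13−9)/6)² = 0.444
te_Data cleaning = (2 + 4·8 + 14)/6 = 48/6 = 8; σ²_Data cleaning = ((14−2)/6)² = 4.000
te_Analysis = (1 + 4·4 + 19)/6 = 36/6 = 6; σ²_Analysis = ((19−1)/6)² = 9.000
te_Draft manuscript = (3 + 4·6 + 9)/6 = 36/6 = 6; σ²_Draft manuscript = ((9−3)/6)² = 1.000

Forward pass:
ES_Protocol design = 0; EF_Protocol design = 3
ES_IRB approval = 0; EF_IRB approval = 6
ES_Recruitment = 0; EF_Recruitment = 4
ES_Instrument calibration = max(EF_Protocol design=3, EF_Recruitment=4) = 4; EF_Instrument calibration = 4+5 = 9
ES_Pilot data = max(EF_Protocol design=3, EF_Recruitment=4) = 4; EF_Pilot data = 4+14 = 18
ES_Data collection = 4; EF_Data collection = 4+11 = 15
ES_Data cleaning = max(EF_IRB approval=6, EF_Instrument calibration=9) = 9; EF_Data cleaning = 9+8 = 17
ES_Analysis = 15; EF_Analysis = 15+6 = 21
ES_Draft manuscript = max(EF_IRB approval=6, EF_Pilot data=18, EF_Data cleaning=17, EF_Analysis=21) = 21; EF_Draft manuscript = 21+6 = 27
Expected project duration μ = 27 days. Critical path: Recruitment → Data collection → Analysis → Draft manuscript.

Variance along critical path = 5.444 + 0.444 + 9.000 + 1.000 = 15.889; σ = √15.889 = 3.986 days.
Z = (23 − 27) / 3.986 = -1.003
P(T ≤ 23) = Φ(-1.003) ≈ 0.158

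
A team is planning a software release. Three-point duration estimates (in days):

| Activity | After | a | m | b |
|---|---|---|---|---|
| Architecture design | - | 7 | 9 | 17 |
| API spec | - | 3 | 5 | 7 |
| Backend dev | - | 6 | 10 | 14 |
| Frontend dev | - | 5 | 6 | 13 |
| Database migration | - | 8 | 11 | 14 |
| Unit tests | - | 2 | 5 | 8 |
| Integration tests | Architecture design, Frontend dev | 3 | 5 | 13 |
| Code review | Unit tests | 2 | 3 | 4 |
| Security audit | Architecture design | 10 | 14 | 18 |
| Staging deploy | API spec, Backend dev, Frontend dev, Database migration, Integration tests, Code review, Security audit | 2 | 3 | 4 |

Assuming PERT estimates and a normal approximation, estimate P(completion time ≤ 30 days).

te_Architecture design = (7 + 4·9 + 17)/6 = 60/6 = 10; σ²_Architecture design = ((17−7)/6)² = 2.778
te_API spec = (3 + 4·5 + 7)/6 = 30/6 = 5; σ²_API spec = ((7−3)/6)² = 0.444
te_Backend dev = (6 + 4·10 + 14)/6 = 60/6 = 10; σ²_Backend dev = ((14−6)/6)² = 1.778
te_Frontend dev = (5 + 4·6 + 13)/6 = 42/6 = 7; σ²_Frontend dev = ((13−5)/6)² = 1.778
te_Database migration = (8 + 4·11 + 14)/6 = 66/6 = 11; σ²_Database migration = ((14−8)/6)² = 1.000
te_Unit tests = (2 + 4·5 + 8)/6 = 30/6 = 5; σ²_Unit tests = ((8−2)/6)² = 1.000
te_Integration tests = (3 + 4·5 + 13)/6 = 36/6 = 6; σ²_Integration tests = ((13−3)/6)² = 2.778
te_Code review = (2 + 4·3 + 4)/6 = 18/6 = 3; σ²_Code review = ((4−2)/6)² = 0.111
te_Security audit = (10 + 4·14 + 18)/6 = 84/6 = 14; σ²_Security audit = ((18−10)/6)² = 1.778
te_Staging deploy = (2 + 4·3 + 4)/6 = 18/6 = 3; σ²_Staging deploy = ((4−2)/6)² = 0.111

Forward pass:
ES_Architecture design = 0; EF_Architecture design = 10
ES_API spec = 0; EF_API spec = 5
ES_Backend dev = 0; EF_Backend dev = 10
ES_Frontend dev = 0; EF_Frontend dev = 7
ES_Database migration = 0; EF_Database migration = 11
ES_Unit tests = 0; EF_Unit tests = 5
ES_Integration tests = max(EF_Architecture design=10, EF_Frontend dev=7) = 10; EF_Integration tests = 10+6 = 16
ES_Code review = 5; EF_Code review = 5+3 = 8
ES_Security audit = 10; EF_Security audit = 10+14 = 24
ES_Staging deploy = max(EF_API spec=5, EF_Backend dev=10, EF_Frontend dev=7, EF_Database migration=11, EF_Integration tests=16, EF_Code review=8, EF_Security audit=24) = 24; EF_Staging deploy = 24+3 = 27
Expected project duration μ = 27 days. Critical path: Architecture design → Security audit → Staging deploy.

Variance along critical path = 2.778 + 1.778 + 0.111 = 4.667; σ = √4.667 = 2.160 days.
Z = (30 − 27) / 2.160 = 1.389
P(T ≤ 30) = Φ(1.389) ≈ 0.918

0.918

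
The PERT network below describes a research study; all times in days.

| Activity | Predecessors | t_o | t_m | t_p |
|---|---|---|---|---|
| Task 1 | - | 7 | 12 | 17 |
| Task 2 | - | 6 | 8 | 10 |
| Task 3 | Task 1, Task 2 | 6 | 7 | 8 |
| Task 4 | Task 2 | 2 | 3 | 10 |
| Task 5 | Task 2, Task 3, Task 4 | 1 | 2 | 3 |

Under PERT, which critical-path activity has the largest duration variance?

te_Task 1 = (7 + 4·12 + 17)/6 = 72/6 = 12; σ²_Task 1 = ((17−7)/6)² = 2.778
te_Task 2 = (6 + 4·8 + 10)/6 = 48/6 = 8; σ²_Task 2 = ((10−6)/6)² = 0.444
te_Task 3 = (6 + 4·7 + 8)/6 = 42/6 = 7; σ²_Task 3 = ((8−6)/6)² = 0.111
te_Task 4 = (2 + 4·3 + 10)/6 = 24/6 = 4; σ²_Task 4 = ((10−2)/6)² = 1.778
te_Task 5 = (1 + 4·2 + 3)/6 = 12/6 = 2; σ²_Task 5 = ((3−1)/6)² = 0.111

Forward pass:
ES_Task 1 = 0; EF_Task 1 = 12
ES_Task 2 = 0; EF_Task 2 = 8
ES_Task 3 = max(EF_Task 1=12, EF_Task 2=8) = 12; EF_Task 3 = 12+7 = 19
ES_Task 4 = 8; EF_Task 4 = 8+4 = 12
ES_Task 5 = max(EF_Task 2=8, EF_Task 3=19, EF_Task 4=12) = 19; EF_Task 5 = 19+2 = 21
Expected project duration μ = 21 days. Critical path: Task 1 → Task 3 → Task 5.

Variances on critical path: σ²_Task 1=2.778, σ²_Task 3=0.111, σ²_Task 5=0.111.
Largest is σ²_Task 1 = 2.778.

Task 1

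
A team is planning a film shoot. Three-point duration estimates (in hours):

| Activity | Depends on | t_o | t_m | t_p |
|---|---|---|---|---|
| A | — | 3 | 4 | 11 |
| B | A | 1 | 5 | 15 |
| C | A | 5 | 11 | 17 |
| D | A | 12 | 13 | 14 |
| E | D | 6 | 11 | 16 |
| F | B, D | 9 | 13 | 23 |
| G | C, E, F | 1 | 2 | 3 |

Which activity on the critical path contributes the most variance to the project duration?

te_A = (3 + 4·4 + 11)/6 = 30/6 = 5; σ²_A = ((11−3)/6)² = 1.778
te_B = (1 + 4·5 + 15)/6 = 36/6 = 6; σ²_B = ((15−1)/6)² = 5.444
te_C = (5 + 4·11 + 17)/6 = 66/6 = 11; σ²_C = ((17−5)/6)² = 4.000
te_D = (12 + 4·13 + 14)/6 = 78/6 = 13; σ²_D = ((14−12)/6)² = 0.111
te_E = (6 + 4·11 + 16)/6 = 66/6 = 11; σ²_E = ((16−6)/6)² = 2.778
te_F = (9 + 4·13 + 23)/6 = 84/6 = 14; σ²_F = ((23−9)/6)² = 5.444
te_G = (1 + 4·2 + 3)/6 = 12/6 = 2; σ²_G = ((3−1)/6)² = 0.111

Forward pass:
ES_A = 0; EF_A = 5
ES_B = 5; EF_B = 5+6 = 11
ES_C = 5; EF_C = 5+11 = 16
ES_D = 5; EF_D = 5+13 = 18
ES_E = 18; EF_E = 18+11 = 29
ES_F = max(EF_B=11, EF_D=18) = 18; EF_F = 18+14 = 32
ES_G = max(EF_C=16, EF_E=29, EF_F=32) = 32; EF_G = 32+2 = 34
Expected project duration μ = 34 hours. Critical path: A → D → F → G.

Variances on critical path: σ²_A=1.778, σ²_D=0.111, σ²_F=5.444, σ²_G=0.111.
Largest is σ²_F = 5.444.

F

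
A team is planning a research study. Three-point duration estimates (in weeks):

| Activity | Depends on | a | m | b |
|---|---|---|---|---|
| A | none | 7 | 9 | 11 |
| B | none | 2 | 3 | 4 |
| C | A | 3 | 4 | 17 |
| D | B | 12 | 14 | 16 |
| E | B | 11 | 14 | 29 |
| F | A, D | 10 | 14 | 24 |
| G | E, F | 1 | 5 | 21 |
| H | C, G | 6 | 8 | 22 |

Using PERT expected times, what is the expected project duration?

49 weeks

te_A = (7 + 4·9 + 11)/6 = 54/6 = 9
te_B = (2 + 4·3 + 4)/6 = 18/6 = 3
te_C = (3 + 4·4 + 17)/6 = 36/6 = 6
te_D = (12 + 4·14 + 16)/6 = 84/6 = 14
te_E = (11 + 4·14 + 29)/6 = 96/6 = 16
te_F = (10 + 4·14 + 24)/6 = 90/6 = 15
te_G = (1 + 4·5 + 21)/6 = 42/6 = 7
te_H = (6 + 4·8 + 22)/6 = 60/6 = 10

Forward pass:
ES_A = 0; EF_A = 9
ES_B = 0; EF_B = 3
ES_C = 9; EF_C = 9+6 = 15
ES_D = 3; EF_D = 3+14 = 17
ES_E = 3; EF_E = 3+16 = 19
ES_F = max(EF_A=9, EF_D=17) = 17; EF_F = 17+15 = 32
ES_G = max(EF_E=19, EF_F=32) = 32; EF_G = 32+7 = 39
ES_H = max(EF_C=15, EF_G=39) = 39; EF_H = 39+10 = 49
Expected project duration μ = 49 weeks. Critical path: B → D → F → G → H.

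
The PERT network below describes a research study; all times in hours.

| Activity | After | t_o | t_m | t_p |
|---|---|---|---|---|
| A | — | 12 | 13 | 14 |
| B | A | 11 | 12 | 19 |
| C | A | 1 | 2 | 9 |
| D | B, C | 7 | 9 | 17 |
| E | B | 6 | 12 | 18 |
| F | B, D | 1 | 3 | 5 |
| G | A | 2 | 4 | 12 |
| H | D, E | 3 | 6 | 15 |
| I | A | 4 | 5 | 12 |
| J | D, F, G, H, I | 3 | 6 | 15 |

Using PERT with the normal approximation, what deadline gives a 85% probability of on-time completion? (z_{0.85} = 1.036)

te_A = (12 + 4·13 + 14)/6 = 78/6 = 13; σ²_A = ((14−12)/6)² = 0.111
te_B = (11 + 4·12 + 19)/6 = 78/6 = 13; σ²_B = ((19−11)/6)² = 1.778
te_C = (1 + 4·2 + 9)/6 = 18/6 = 3; σ²_C = ((9−1)/6)² = 1.778
te_D = (7 + 4·9 + 17)/6 = 60/6 = 10; σ²_D = ((17−7)/6)² = 2.778
te_E = (6 + 4·12 + 18)/6 = 72/6 = 12; σ²_E = ((18−6)/6)² = 4.000
te_F = (1 + 4·3 + 5)/6 = 18/6 = 3; σ²_F = ((5−1)/6)² = 0.444
te_G = (2 + 4·4 + 12)/6 = 30/6 = 5; σ²_G = ((12−2)/6)² = 2.778
te_H = (3 + 4·6 + 15)/6 = 42/6 = 7; σ²_H = ((15−3)/6)² = 4.000
te_I = (4 + 4·5 + 12)/6 = 36/6 = 6; σ²_I = ((12−4)/6)² = 1.778
te_J = (3 + 4·6 + 15)/6 = 42/6 = 7; σ²_J = ((15−3)/6)² = 4.000

Forward pass:
ES_A = 0; EF_A = 13
ES_B = 13; EF_B = 13+13 = 26
ES_C = 13; EF_C = 13+3 = 16
ES_D = max(EF_B=26, EF_C=16) = 26; EF_D = 26+10 = 36
ES_E = 26; EF_E = 26+12 = 38
ES_F = max(EF_B=26, EF_D=36) = 36; EF_F = 36+3 = 39
ES_G = 13; EF_G = 13+5 = 18
ES_H = max(EF_D=36, EF_E=38) = 38; EF_H = 38+7 = 45
ES_I = 13; EF_I = 13+6 = 19
ES_J = max(EF_D=36, EF_F=39, EF_G=18, EF_H=45, EF_I=19) = 45; EF_J = 45+7 = 52
Expected project duration μ = 52 hours. Critical path: A → B → E → H → J.

Variance along critical path = 0.111 + 1.778 + 4.000 + 4.000 + 4.000 = 13.889; σ = 3.727 hours.
D = μ + z·σ = 52 + 1.036·3.727 = 55.9 hours

55.9 hours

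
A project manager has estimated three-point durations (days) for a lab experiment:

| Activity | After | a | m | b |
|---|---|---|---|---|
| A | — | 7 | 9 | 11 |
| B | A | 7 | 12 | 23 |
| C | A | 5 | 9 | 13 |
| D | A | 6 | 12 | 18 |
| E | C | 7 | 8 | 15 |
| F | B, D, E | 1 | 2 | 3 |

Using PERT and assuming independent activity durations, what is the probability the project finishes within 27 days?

0.162

te_A = (7 + 4·9 + 11)/6 = 54/6 = 9; σ²_A = ((11−7)/6)² = 0.444
te_B = (7 + 4·12 + 23)/6 = 78/6 = 13; σ²_B = ((23−7)/6)² = 7.111
te_C = (5 + 4·9 + 13)/6 = 54/6 = 9; σ²_C = ((13−5)/6)² = 1.778
te_D = (6 + 4·12 + 18)/6 = 72/6 = 12; σ²_D = ((18−6)/6)² = 4.000
te_E = (7 + 4·8 + 15)/6 = 54/6 = 9; σ²_E = ((15−7)/6)² = 1.778
te_F = (1 + 4·2 + 3)/6 = 12/6 = 2; σ²_F = ((3−1)/6)² = 0.111

Forward pass:
ES_A = 0; EF_A = 9
ES_B = 9; EF_B = 9+13 = 22
ES_C = 9; EF_C = 9+9 = 18
ES_D = 9; EF_D = 9+12 = 21
ES_E = 18; EF_E = 18+9 = 27
ES_F = max(EF_B=22, EF_D=21, EF_E=27) = 27; EF_F = 27+2 = 29
Expected project duration μ = 29 days. Critical path: A → C → E → F.

Variance along critical path = 0.444 + 1.778 + 1.778 + 0.111 = 4.111; σ = √4.111 = 2.028 days.
Z = (27 − 29) / 2.028 = -0.986
P(T ≤ 27) = Φ(-0.986) ≈ 0.162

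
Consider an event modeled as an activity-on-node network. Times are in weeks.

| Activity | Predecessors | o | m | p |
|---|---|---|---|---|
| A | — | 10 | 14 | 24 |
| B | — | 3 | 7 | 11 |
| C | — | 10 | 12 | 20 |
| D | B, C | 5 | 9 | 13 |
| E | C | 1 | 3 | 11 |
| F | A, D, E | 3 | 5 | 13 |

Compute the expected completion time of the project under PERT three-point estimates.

te_A = (10 + 4·14 + 24)/6 = 90/6 = 15
te_B = (3 + 4·7 + 11)/6 = 42/6 = 7
te_C = (10 + 4·12 + 20)/6 = 78/6 = 13
te_D = (5 + 4·9 + 13)/6 = 54/6 = 9
te_E = (1 + 4·3 + 11)/6 = 24/6 = 4
te_F = (3 + 4·5 + 13)/6 = 36/6 = 6

Forward pass:
ES_A = 0; EF_A = 15
ES_B = 0; EF_B = 7
ES_C = 0; EF_C = 13
ES_D = max(EF_B=7, EF_C=13) = 13; EF_D = 13+9 = 22
ES_E = 13; EF_E = 13+4 = 17
ES_F = max(EF_A=15, EF_D=22, EF_E=17) = 22; EF_F = 22+6 = 28
Expected project duration μ = 28 weeks. Critical path: C → D → F.

28 weeks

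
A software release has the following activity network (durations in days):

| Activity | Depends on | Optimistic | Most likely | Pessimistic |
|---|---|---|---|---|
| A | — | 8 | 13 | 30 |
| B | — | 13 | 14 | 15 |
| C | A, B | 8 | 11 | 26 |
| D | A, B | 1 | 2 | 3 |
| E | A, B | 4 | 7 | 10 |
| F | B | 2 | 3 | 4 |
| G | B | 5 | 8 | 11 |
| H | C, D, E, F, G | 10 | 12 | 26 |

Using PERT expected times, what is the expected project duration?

42 days

te_A = (8 + 4·13 + 30)/6 = 90/6 = 15
te_B = (13 + 4·14 + 15)/6 = 84/6 = 14
te_C = (8 + 4·11 + 26)/6 = 78/6 = 13
te_D = (1 + 4·2 + 3)/6 = 12/6 = 2
te_E = (4 + 4·7 + 10)/6 = 42/6 = 7
te_F = (2 + 4·3 + 4)/6 = 18/6 = 3
te_G = (5 + 4·8 + 11)/6 = 48/6 = 8
te_H = (10 + 4·12 + 26)/6 = 84/6 = 14

Forward pass:
ES_A = 0; EF_A = 15
ES_B = 0; EF_B = 14
ES_C = max(EF_A=15, EF_B=14) = 15; EF_C = 15+13 = 28
ES_D = max(EF_A=15, EF_B=14) = 15; EF_D = 15+2 = 17
ES_E = max(EF_A=15, EF_B=14) = 15; EF_E = 15+7 = 22
ES_F = 14; EF_F = 14+3 = 17
ES_G = 14; EF_G = 14+8 = 22
ES_H = max(EF_C=28, EF_D=17, EF_E=22, EF_F=17, EF_G=22) = 28; EF_H = 28+14 = 42
Expected project duration μ = 42 days. Critical path: A → C → H.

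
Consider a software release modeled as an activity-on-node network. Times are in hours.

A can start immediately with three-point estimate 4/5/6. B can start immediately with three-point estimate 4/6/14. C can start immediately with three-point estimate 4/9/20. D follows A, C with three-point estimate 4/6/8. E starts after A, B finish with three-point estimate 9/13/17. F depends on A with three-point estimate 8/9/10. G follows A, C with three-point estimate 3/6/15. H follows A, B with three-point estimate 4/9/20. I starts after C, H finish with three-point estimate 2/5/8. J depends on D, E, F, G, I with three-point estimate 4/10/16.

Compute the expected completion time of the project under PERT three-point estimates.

32 hours

te_A = (4 + 4·5 + 6)/6 = 30/6 = 5
te_B = (4 + 4·6 + 14)/6 = 42/6 = 7
te_C = (4 + 4·9 + 20)/6 = 60/6 = 10
te_D = (4 + 4·6 + 8)/6 = 36/6 = 6
te_E = (9 + 4·13 + 17)/6 = 78/6 = 13
te_F = (8 + 4·9 + 10)/6 = 54/6 = 9
te_G = (3 + 4·6 + 15)/6 = 42/6 = 7
te_H = (4 + 4·9 + 20)/6 = 60/6 = 10
te_I = (2 + 4·5 + 8)/6 = 30/6 = 5
te_J = (4 + 4·10 + 16)/6 = 60/6 = 10

Forward pass:
ES_A = 0; EF_A = 5
ES_B = 0; EF_B = 7
ES_C = 0; EF_C = 10
ES_D = max(EF_A=5, EF_C=10) = 10; EF_D = 10+6 = 16
ES_E = max(EF_A=5, EF_B=7) = 7; EF_E = 7+13 = 20
ES_F = 5; EF_F = 5+9 = 14
ES_G = max(EF_A=5, EF_C=10) = 10; EF_G = 10+7 = 17
ES_H = max(EF_A=5, EF_B=7) = 7; EF_H = 7+10 = 17
ES_I = max(EF_C=10, EF_H=17) = 17; EF_I = 17+5 = 22
ES_J = max(EF_D=16, EF_E=20, EF_F=14, EF_G=17, EF_I=22) = 22; EF_J = 22+10 = 32
Expected project duration μ = 32 hours. Critical path: B → H → I → J.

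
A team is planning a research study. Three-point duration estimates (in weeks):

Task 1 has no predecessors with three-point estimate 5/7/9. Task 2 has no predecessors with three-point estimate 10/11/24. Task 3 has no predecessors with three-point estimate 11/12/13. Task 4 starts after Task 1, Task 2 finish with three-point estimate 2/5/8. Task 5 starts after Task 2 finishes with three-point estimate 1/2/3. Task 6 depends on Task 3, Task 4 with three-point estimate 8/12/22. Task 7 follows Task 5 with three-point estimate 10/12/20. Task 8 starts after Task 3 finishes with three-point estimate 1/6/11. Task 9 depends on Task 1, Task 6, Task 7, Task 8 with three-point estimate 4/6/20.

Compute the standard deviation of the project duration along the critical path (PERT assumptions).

4.36 weeks

te_Task 1 = (5 + 4·7 + 9)/6 = 42/6 = 7; σ²_Task 1 = ((9−5)/6)² = 0.444
te_Task 2 = (10 + 4·11 + 24)/6 = 78/6 = 13; σ²_Task 2 = ((24−10)/6)² = 5.444
te_Task 3 = (11 + 4·12 + 13)/6 = 72/6 = 12; σ²_Task 3 = ((13−11)/6)² = 0.111
te_Task 4 = (2 + 4·5 + 8)/6 = 30/6 = 5; σ²_Task 4 = ((8−2)/6)² = 1.000
te_Task 5 = (1 + 4·2 + 3)/6 = 12/6 = 2; σ²_Task 5 = ((3−1)/6)² = 0.111
te_Task 6 = (8 + 4·12 + 22)/6 = 78/6 = 13; σ²_Task 6 = ((22−8)/6)² = 5.444
te_Task 7 = (10 + 4·12 + 20)/6 = 78/6 = 13; σ²_Task 7 = ((20−10)/6)² = 2.778
te_Task 8 = (1 + 4·6 + 11)/6 = 36/6 = 6; σ²_Task 8 = ((11−1)/6)² = 2.778
te_Task 9 = (4 + 4·6 + 20)/6 = 48/6 = 8; σ²_Task 9 = ((20−4)/6)² = 7.111

Forward pass:
ES_Task 1 = 0; EF_Task 1 = 7
ES_Task 2 = 0; EF_Task 2 = 13
ES_Task 3 = 0; EF_Task 3 = 12
ES_Task 4 = max(EF_Task 1=7, EF_Task 2=13) = 13; EF_Task 4 = 13+5 = 18
ES_Task 5 = 13; EF_Task 5 = 13+2 = 15
ES_Task 6 = max(EF_Task 3=12, EF_Task 4=18) = 18; EF_Task 6 = 18+13 = 31
ES_Task 7 = 15; EF_Task 7 = 15+13 = 28
ES_Task 8 = 12; EF_Task 8 = 12+6 = 18
ES_Task 9 = max(EF_Task 1=7, EF_Task 6=31, EF_Task 7=28, EF_Task 8=18) = 31; EF_Task 9 = 31+8 = 39
Expected project duration μ = 39 weeks. Critical path: Task 2 → Task 4 → Task 6 → Task 9.

Variance along critical path = 5.444 + 1.000 + 5.444 + 7.111 = 19.000
σ = √19.000 = 4.359 weeks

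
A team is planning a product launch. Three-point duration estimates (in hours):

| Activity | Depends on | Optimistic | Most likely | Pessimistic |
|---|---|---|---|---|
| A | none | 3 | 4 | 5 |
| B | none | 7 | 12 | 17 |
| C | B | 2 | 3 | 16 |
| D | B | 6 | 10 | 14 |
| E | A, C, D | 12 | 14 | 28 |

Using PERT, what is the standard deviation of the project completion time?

3.42 hours

te_A = (3 + 4·4 + 5)/6 = 24/6 = 4; σ²_A = ((5−3)/6)² = 0.111
te_B = (7 + 4·12 + 17)/6 = 72/6 = 12; σ²_B = ((17−7)/6)² = 2.778
te_C = (2 + 4·3 + 16)/6 = 30/6 = 5; σ²_C = ((16−2)/6)² = 5.444
te_D = (6 + 4·10 + 14)/6 = 60/6 = 10; σ²_D = ((14−6)/6)² = 1.778
te_E = (12 + 4·14 + 28)/6 = 96/6 = 16; σ²_E = ((28−12)/6)² = 7.111

Forward pass:
ES_A = 0; EF_A = 4
ES_B = 0; EF_B = 12
ES_C = 12; EF_C = 12+5 = 17
ES_D = 12; EF_D = 12+10 = 22
ES_E = max(EF_A=4, EF_C=17, EF_D=22) = 22; EF_E = 22+16 = 38
Expected project duration μ = 38 hours. Critical path: B → D → E.

Variance along critical path = 2.778 + 1.778 + 7.111 = 11.667
σ = √11.667 = 3.416 hours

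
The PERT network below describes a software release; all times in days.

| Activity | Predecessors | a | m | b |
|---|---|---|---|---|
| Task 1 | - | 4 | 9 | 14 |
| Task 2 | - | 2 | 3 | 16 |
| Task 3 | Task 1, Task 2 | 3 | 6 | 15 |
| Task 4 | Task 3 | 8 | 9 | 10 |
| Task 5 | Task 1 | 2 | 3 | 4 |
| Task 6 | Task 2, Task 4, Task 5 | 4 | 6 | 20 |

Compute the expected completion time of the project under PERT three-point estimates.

33 days

te_Task 1 = (4 + 4·9 + 14)/6 = 54/6 = 9
te_Task 2 = (2 + 4·3 + 16)/6 = 30/6 = 5
te_Task 3 = (3 + 4·6 + 15)/6 = 42/6 = 7
te_Task 4 = (8 + 4·9 + 10)/6 = 54/6 = 9
te_Task 5 = (2 + 4·3 + 4)/6 = 18/6 = 3
te_Task 6 = (4 + 4·6 + 20)/6 = 48/6 = 8

Forward pass:
ES_Task 1 = 0; EF_Task 1 = 9
ES_Task 2 = 0; EF_Task 2 = 5
ES_Task 3 = max(EF_Task 1=9, EF_Task 2=5) = 9; EF_Task 3 = 9+7 = 16
ES_Task 4 = 16; EF_Task 4 = 16+9 = 25
ES_Task 5 = 9; EF_Task 5 = 9+3 = 12
ES_Task 6 = max(EF_Task 2=5, EF_Task 4=25, EF_Task 5=12) = 25; EF_Task 6 = 25+8 = 33
Expected project duration μ = 33 days. Critical path: Task 1 → Task 3 → Task 4 → Task 6.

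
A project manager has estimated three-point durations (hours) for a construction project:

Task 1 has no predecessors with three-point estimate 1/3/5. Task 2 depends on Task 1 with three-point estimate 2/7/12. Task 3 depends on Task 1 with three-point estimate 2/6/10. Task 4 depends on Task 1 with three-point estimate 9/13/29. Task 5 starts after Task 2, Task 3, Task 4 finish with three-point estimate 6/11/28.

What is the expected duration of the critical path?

31 hours

te_Task 1 = (1 + 4·3 + 5)/6 = 18/6 = 3
te_Task 2 = (2 + 4·7 + 12)/6 = 42/6 = 7
te_Task 3 = (2 + 4·6 + 10)/6 = 36/6 = 6
te_Task 4 = (9 + 4·13 + 29)/6 = 90/6 = 15
te_Task 5 = (6 + 4·11 + 28)/6 = 78/6 = 13

Forward pass:
ES_Task 1 = 0; EF_Task 1 = 3
ES_Task 2 = 3; EF_Task 2 = 3+7 = 10
ES_Task 3 = 3; EF_Task 3 = 3+6 = 9
ES_Task 4 = 3; EF_Task 4 = 3+15 = 18
ES_Task 5 = max(EF_Task 2=10, EF_Task 3=9, EF_Task 4=18) = 18; EF_Task 5 = 18+13 = 31
Expected project duration μ = 31 hours. Critical path: Task 1 → Task 4 → Task 5.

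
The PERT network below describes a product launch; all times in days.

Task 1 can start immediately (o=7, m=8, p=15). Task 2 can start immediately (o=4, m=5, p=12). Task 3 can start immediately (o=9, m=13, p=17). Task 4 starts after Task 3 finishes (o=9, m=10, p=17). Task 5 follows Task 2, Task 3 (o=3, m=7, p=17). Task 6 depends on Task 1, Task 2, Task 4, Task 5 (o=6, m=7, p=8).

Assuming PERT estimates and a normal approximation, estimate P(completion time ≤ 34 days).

te_Task 1 = (7 + 4·8 + 15)/6 = 54/6 = 9; σ²_Task 1 = ((15−7)/6)² = 1.778
te_Task 2 = (4 + 4·5 + 12)/6 = 36/6 = 6; σ²_Task 2 = ((12−4)/6)² = 1.778
te_Task 3 = (9 + 4·13 + 17)/6 = 78/6 = 13; σ²_Task 3 = ((17−9)/6)² = 1.778
te_Task 4 = (9 + 4·10 + 17)/6 = 66/6 = 11; σ²_Task 4 = ((17−9)/6)² = 1.778
te_Task 5 = (3 + 4·7 + 17)/6 = 48/6 = 8; σ²_Task 5 = ((17−3)/6)² = 5.444
te_Task 6 = (6 + 4·7 + 8)/6 = 42/6 = 7; σ²_Task 6 = ((8−6)/6)² = 0.111

Forward pass:
ES_Task 1 = 0; EF_Task 1 = 9
ES_Task 2 = 0; EF_Task 2 = 6
ES_Task 3 = 0; EF_Task 3 = 13
ES_Task 4 = 13; EF_Task 4 = 13+11 = 24
ES_Task 5 = max(EF_Task 2=6, EF_Task 3=13) = 13; EF_Task 5 = 13+8 = 21
ES_Task 6 = max(EF_Task 1=9, EF_Task 2=6, EF_Task 4=24, EF_Task 5=21) = 24; EF_Task 6 = 24+7 = 31
Expected project duration μ = 31 days. Critical path: Task 3 → Task 4 → Task 6.

Variance along critical path = 1.778 + 1.778 + 0.111 = 3.667; σ = √3.667 = 1.915 days.
Z = (34 − 31) / 1.915 = 1.567
P(T ≤ 34) = Φ(1.567) ≈ 0.941

0.941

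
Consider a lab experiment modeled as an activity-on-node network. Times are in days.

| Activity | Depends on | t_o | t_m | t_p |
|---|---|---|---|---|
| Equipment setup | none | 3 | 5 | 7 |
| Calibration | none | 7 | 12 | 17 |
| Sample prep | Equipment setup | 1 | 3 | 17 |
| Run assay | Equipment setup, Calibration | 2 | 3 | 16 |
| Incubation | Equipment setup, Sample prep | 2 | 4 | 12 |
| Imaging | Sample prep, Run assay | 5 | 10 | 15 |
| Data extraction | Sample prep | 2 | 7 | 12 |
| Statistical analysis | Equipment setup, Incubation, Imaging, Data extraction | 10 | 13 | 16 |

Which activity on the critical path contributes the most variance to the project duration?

te_Equipment setup = (3 + 4·5 + 7)/6 = 30/6 = 5; σ²_Equipment setup = ((7−3)/6)² = 0.444
te_Calibration = (7 + 4·12 + 17)/6 = 72/6 = 12; σ²_Calibration = ((17−7)/6)² = 2.778
te_Sample prep = (1 + 4·3 + 17)/6 = 30/6 = 5; σ²_Sample prep = ((17−1)/6)² = 7.111
te_Run assay = (2 + 4·3 + 16)/6 = 30/6 = 5; σ²_Run assay = ((16−2)/6)² = 5.444
te_Incubation = (2 + 4·4 + 12)/6 = 30/6 = 5; σ²_Incubation = ((12−2)/6)² = 2.778
te_Imaging = (5 + 4·10 + 15)/6 = 60/6 = 10; σ²_Imaging = ((15−5)/6)² = 2.778
te_Data extraction = (2 + 4·7 + 12)/6 = 42/6 = 7; σ²_Data extraction = ((12−2)/6)² = 2.778
te_Statistical analysis = (10 + 4·13 + 16)/6 = 78/6 = 13; σ²_Statistical analysis = ((16−10)/6)² = 1.000

Forward pass:
ES_Equipment setup = 0; EF_Equipment setup = 5
ES_Calibration = 0; EF_Calibration = 12
ES_Sample prep = 5; EF_Sample prep = 5+5 = 10
ES_Run assay = max(EF_Equipment setup=5, EF_Calibration=12) = 12; EF_Run assay = 12+5 = 17
ES_Incubation = max(EF_Equipment setup=5, EF_Sample prep=10) = 10; EF_Incubation = 10+5 = 15
ES_Imaging = max(EF_Sample prep=10, EF_Run assay=17) = 17; EF_Imaging = 17+10 = 27
ES_Data extraction = 10; EF_Data extraction = 10+7 = 17
ES_Statistical analysis = max(EF_Equipment setup=5, EF_Incubation=15, EF_Imaging=27, EF_Data extraction=17) = 27; EF_Statistical analysis = 27+13 = 40
Expected project duration μ = 40 days. Critical path: Calibration → Run assay → Imaging → Statistical analysis.

Variances on critical path: σ²_Calibration=2.778, σ²_Run assay=5.444, σ²_Imaging=2.778, σ²_Statistical analysis=1.000.
Largest is σ²_Run assay = 5.444.

Run assay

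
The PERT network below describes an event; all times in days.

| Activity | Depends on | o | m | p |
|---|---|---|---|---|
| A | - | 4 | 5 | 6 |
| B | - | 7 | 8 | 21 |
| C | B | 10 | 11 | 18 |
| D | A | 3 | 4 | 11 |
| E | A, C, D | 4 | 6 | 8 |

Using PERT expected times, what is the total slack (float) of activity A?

12 days

te_A = (4 + 4·5 + 6)/6 = 30/6 = 5
te_B = (7 + 4·8 + 21)/6 = 60/6 = 10
te_C = (10 + 4·11 + 18)/6 = 72/6 = 12
te_D = (3 + 4·4 + 11)/6 = 30/6 = 5
te_E = (4 + 4·6 + 8)/6 = 36/6 = 6

Forward pass:
ES_A = 0; EF_A = 5
ES_B = 0; EF_B = 10
ES_C = 10; EF_C = 10+12 = 22
ES_D = 5; EF_D = 5+5 = 10
ES_E = max(EF_A=5, EF_C=22, EF_D=10) = 22; EF_E = 22+6 = 28
Expected project duration μ = 28 days. Critical path: B → C → E.

Backward pass:
LF_E = 28; LS_E = 28−6 = 22
LF_D = LS_E = 22; LS_D = 22−5 = 17
LF_C = LS_E = 22; LS_C = 22−12 = 10
LF_B = LS_C = 10; LS_B = 10−10 = 0
LF_A = min(LS_D=17, LS_E=22) = 17; LS_A = 17−5 = 12
Slack_A = LS_A − ES_A = 12 − 0 = 12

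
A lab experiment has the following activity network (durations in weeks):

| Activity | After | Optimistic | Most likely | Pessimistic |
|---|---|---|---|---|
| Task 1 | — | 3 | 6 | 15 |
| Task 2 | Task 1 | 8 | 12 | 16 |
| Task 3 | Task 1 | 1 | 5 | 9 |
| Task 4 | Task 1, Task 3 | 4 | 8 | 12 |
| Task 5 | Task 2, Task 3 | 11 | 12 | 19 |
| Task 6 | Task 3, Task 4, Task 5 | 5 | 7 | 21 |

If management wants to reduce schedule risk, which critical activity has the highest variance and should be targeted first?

te_Task 1 = (3 + 4·6 + 15)/6 = 42/6 = 7; σ²_Task 1 = ((15−3)/6)² = 4.000
te_Task 2 = (8 + 4·12 + 16)/6 = 72/6 = 12; σ²_Task 2 = ((16−8)/6)² = 1.778
te_Task 3 = (1 + 4·5 + 9)/6 = 30/6 = 5; σ²_Task 3 = ((9−1)/6)² = 1.778
te_Task 4 = (4 + 4·8 + 12)/6 = 48/6 = 8; σ²_Task 4 = ((12−4)/6)² = 1.778
te_Task 5 = (11 + 4·12 + 19)/6 = 78/6 = 13; σ²_Task 5 = ((19−11)/6)² = 1.778
te_Task 6 = (5 + 4·7 + 21)/6 = 54/6 = 9; σ²_Task 6 = ((21−5)/6)² = 7.111

Forward pass:
ES_Task 1 = 0; EF_Task 1 = 7
ES_Task 2 = 7; EF_Task 2 = 7+12 = 19
ES_Task 3 = 7; EF_Task 3 = 7+5 = 12
ES_Task 4 = max(EF_Task 1=7, EF_Task 3=12) = 12; EF_Task 4 = 12+8 = 20
ES_Task 5 = max(EF_Task 2=19, EF_Task 3=12) = 19; EF_Task 5 = 19+13 = 32
ES_Task 6 = max(EF_Task 3=12, EF_Task 4=20, EF_Task 5=32) = 32; EF_Task 6 = 32+9 = 41
Expected project duration μ = 41 weeks. Critical path: Task 1 → Task 2 → Task 5 → Task 6.

Variances on critical path: σ²_Task 1=4.000, σ²_Task 2=1.778, σ²_Task 5=1.778, σ²_Task 6=7.111.
Largest is σ²_Task 6 = 7.111.

Task 6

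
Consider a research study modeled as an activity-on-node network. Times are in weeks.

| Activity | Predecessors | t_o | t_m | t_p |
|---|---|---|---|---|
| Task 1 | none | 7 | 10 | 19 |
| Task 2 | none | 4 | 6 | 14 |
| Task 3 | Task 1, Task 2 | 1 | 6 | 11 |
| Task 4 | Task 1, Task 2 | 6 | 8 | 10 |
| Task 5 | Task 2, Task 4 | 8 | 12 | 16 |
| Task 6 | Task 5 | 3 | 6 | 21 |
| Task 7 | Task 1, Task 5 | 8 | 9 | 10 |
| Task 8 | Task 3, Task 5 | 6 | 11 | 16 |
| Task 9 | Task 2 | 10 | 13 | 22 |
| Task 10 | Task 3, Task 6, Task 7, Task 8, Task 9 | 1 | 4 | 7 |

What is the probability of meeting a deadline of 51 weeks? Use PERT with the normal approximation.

0.943

te_Task 1 = (7 + 4·10 + 19)/6 = 66/6 = 11; σ²_Task 1 = ((19−7)/6)² = 4.000
te_Task 2 = (4 + 4·6 + 14)/6 = 42/6 = 7; σ²_Task 2 = ((14−4)/6)² = 2.778
te_Task 3 = (1 + 4·6 + 11)/6 = 36/6 = 6; σ²_Task 3 = ((11−1)/6)² = 2.778
te_Task 4 = (6 + 4·8 + 10)/6 = 48/6 = 8; σ²_Task 4 = ((10−6)/6)² = 0.444
te_Task 5 = (8 + 4·12 + 16)/6 = 72/6 = 12; σ²_Task 5 = ((16−8)/6)² = 1.778
te_Task 6 = (3 + 4·6 + 21)/6 = 48/6 = 8; σ²_Task 6 = ((21−3)/6)² = 9.000
te_Task 7 = (8 + 4·9 + 10)/6 = 54/6 = 9; σ²_Task 7 = ((10−8)/6)² = 0.111
te_Task 8 = (6 + 4·11 + 16)/6 = 66/6 = 11; σ²_Task 8 = ((16−6)/6)² = 2.778
te_Task 9 = (10 + 4·13 + 22)/6 = 84/6 = 14; σ²_Task 9 = ((22−10)/6)² = 4.000
te_Task 10 = (1 + 4·4 + 7)/6 = 24/6 = 4; σ²_Task 10 = ((7−1)/6)² = 1.000

Forward pass:
ES_Task 1 = 0; EF_Task 1 = 11
ES_Task 2 = 0; EF_Task 2 = 7
ES_Task 3 = max(EF_Task 1=11, EF_Task 2=7) = 11; EF_Task 3 = 11+6 = 17
ES_Task 4 = max(EF_Task 1=11, EF_Task 2=7) = 11; EF_Task 4 = 11+8 = 19
ES_Task 5 = max(EF_Task 2=7, EF_Task 4=19) = 19; EF_Task 5 = 19+12 = 31
ES_Task 6 = 31; EF_Task 6 = 31+8 = 39
ES_Task 7 = max(EF_Task 1=11, EF_Task 5=31) = 31; EF_Task 7 = 31+9 = 40
ES_Task 8 = max(EF_Task 3=17, EF_Task 5=31) = 31; EF_Task 8 = 31+11 = 42
ES_Task 9 = 7; EF_Task 9 = 7+14 = 21
ES_Task 10 = max(EF_Task 3=17, EF_Task 6=39, EF_Task 7=40, EF_Task 8=42, EF_Task 9=21) = 42; EF_Task 10 = 42+4 = 46
Expected project duration μ = 46 weeks. Critical path: Task 1 → Task 4 → Task 5 → Task 8 → Task 10.

Variance along critical path = 4.000 + 0.444 + 1.778 + 2.778 + 1.000 = 10.000; σ = √10.000 = 3.162 weeks.
Z = (51 − 46) / 3.162 = 1.581
P(T ≤ 51) = Φ(1.581) ≈ 0.943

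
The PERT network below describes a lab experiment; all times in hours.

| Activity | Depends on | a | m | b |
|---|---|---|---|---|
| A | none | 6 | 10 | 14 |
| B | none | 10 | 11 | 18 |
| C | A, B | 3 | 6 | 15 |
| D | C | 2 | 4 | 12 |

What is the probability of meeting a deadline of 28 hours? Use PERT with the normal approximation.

te_A = (6 + 4·10 + 14)/6 = 60/6 = 10; σ²_A = ((14−6)/6)² = 1.778
te_B = (10 + 4·11 + 18)/6 = 72/6 = 12; σ²_B = ((18−10)/6)² = 1.778
te_C = (3 + 4·6 + 15)/6 = 42/6 = 7; σ²_C = ((15−3)/6)² = 4.000
te_D = (2 + 4·4 + 12)/6 = 30/6 = 5; σ²_D = ((12−2)/6)² = 2.778

Forward pass:
ES_A = 0; EF_A = 10
ES_B = 0; EF_B = 12
ES_C = max(EF_A=10, EF_B=12) = 12; EF_C = 12+7 = 19
ES_D = 19; EF_D = 19+5 = 24
Expected project duration μ = 24 hours. Critical path: B → C → D.

Variance along critical path = 1.778 + 4.000 + 2.778 = 8.556; σ = √8.556 = 2.925 hours.
Z = (28 − 24) / 2.925 = 1.368
P(T ≤ 28) = Φ(1.368) ≈ 0.914

0.914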